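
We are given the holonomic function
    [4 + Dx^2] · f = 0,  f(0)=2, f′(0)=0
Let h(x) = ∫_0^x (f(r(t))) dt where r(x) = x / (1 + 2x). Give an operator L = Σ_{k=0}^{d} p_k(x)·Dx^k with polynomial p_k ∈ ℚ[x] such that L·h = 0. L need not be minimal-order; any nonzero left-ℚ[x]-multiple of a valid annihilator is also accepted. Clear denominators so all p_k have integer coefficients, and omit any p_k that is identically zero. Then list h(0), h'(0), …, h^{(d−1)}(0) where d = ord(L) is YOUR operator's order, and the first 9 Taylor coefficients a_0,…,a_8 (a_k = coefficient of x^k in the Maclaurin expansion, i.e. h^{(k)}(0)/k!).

f: a_k = 2, 0, -4, 0, 4/3, 0, -8/45, 0, 4/315, …
Substitute x→r, Dx→(1/r')Dx; clear ⇒ L₀.
h=∫₀ˣh₀: take L = L₀·Dx.
L = 4·Dx + (4 + 24·x + 48·x^2 + 32·x^3)·Dx^2 + (1 + 8·x + 24·x^2 + 32·x^3 + 16·x^4)·Dx^3  (order 3).
h: a_k = 0, 2, 0, -4/3, 4, -28/3, 176/9, -12008/315, 348/5, …
ICs: h(0) = 0, h′(0) = 2, h′′(0) = 0.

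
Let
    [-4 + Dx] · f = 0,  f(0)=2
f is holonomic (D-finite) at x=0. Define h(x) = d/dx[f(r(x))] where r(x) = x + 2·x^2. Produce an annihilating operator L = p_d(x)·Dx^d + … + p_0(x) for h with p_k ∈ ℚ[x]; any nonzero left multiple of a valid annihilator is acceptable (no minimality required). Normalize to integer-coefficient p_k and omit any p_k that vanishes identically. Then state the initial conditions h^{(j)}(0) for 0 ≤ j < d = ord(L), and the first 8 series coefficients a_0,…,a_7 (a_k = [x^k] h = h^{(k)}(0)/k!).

f: a_k = 2, 8, 16, 64/3, 64/3, 256/15, 512/45, 2048/315, …
h₀=f(r): pull back L_f along r ⇒ L₀.
h₀' ⇒ L via d/dx closure of L₀.
L = (8 + 32·x + 64·x^2) + (-1 - 4·x)·Dx  (order 1).
h: a_k = 8, 64, 256, 2560/3, 6656/3, 77824/15, 475136/45, 6258688/315, …
ICs: h(0) = 8.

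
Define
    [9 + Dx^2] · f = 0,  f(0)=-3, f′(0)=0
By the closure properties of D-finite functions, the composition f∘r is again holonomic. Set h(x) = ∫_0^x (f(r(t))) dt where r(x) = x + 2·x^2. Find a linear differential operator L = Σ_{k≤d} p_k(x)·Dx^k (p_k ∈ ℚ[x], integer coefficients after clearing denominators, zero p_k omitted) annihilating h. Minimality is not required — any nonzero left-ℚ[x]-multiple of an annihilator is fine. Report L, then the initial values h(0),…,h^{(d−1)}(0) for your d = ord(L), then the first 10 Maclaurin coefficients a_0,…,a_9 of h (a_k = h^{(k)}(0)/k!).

f: a_k = -3, 0, 27/2, 0, -81/8, 0, 243/80, 0, -2187/4480, 0, …
h₀=f(r): pull back L_f along r ⇒ L₀.
∫: right-multiply L₀ by Dx.
L = (9 + 108·x + 432·x^2 + 576·x^3)·Dx - 4·Dx^2 + (1 + 4·x)·Dx^3  (order 3).
h: a_k = 0, -3, 0, 9/2, 27/2, 351/40, -27/2, -19197/560, -5751/160, 9837/4480, …
ICs: h(0) = 0, h′(0) = -3, h′′(0) = 0.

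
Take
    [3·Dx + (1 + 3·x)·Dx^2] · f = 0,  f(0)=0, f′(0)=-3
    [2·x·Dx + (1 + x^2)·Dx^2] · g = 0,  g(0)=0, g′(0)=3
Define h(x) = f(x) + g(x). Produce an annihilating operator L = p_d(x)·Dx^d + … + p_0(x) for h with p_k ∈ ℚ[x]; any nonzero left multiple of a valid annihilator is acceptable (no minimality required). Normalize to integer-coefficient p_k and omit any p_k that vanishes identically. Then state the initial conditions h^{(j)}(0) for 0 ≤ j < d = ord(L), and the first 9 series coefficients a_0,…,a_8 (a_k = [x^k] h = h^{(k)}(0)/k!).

L = (-6 - 54·x + 18·x^2 + 18·x^3)·Dx + (-20 - 12·x - 48·x^2 + 36·x^3 + 36·x^4)·Dx^2 + (-3 - 7·x + 6·x^2 + 2·x^3 + 9·x^4 + 9·x^5)·Dx^3  (order 3).
h: a_k = 0, 0, 9/2, -10, 81/4, -48, 243/2, -2190/7, 6561/8, …
ICs: h(0) = 0, h′(0) = 0, h′′(0) = 9.

f: a_k = 0, -3, 9/2, -9, 81/4, -243/5, 243/2, -2187/7, 6561/8, …
g: a_k = 0, 3, 0, -1, 0, 3/5, 0, -3/7, 0, …
Weyl lclm of L_f,L_g ⇒ L₀ (ord ≤ 4).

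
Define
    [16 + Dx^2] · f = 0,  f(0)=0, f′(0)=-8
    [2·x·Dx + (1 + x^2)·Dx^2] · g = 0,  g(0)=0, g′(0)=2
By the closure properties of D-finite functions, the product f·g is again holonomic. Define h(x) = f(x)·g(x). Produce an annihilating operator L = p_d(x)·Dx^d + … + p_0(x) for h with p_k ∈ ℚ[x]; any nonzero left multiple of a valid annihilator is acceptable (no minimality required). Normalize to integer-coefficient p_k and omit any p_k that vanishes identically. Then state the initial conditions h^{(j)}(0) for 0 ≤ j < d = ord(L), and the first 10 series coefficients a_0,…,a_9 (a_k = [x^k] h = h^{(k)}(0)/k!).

f: a_k = 0, -8, 0, 64/3, 0, -256/15, 0, 2048/315, 0, -4096/2835, …
g: a_k = 0, 2, 0, -2/3, 0, 2/5, 0, -2/7, 0, 2/9, …
h₀=f·g: eliminate ⇒ L₀, order ≤ 2·2.
L = (5440 + 19136·x^2 + 25856·x^4 + 16384·x^6 + 4096·x^8) + (1152·x + 3200·x^3 + 3072·x^5 + 1024·x^7)·Dx + (612 + 2252·x^2 + 3168·x^4 + 2048·x^6 + 512·x^8)·Dx^2 + (72·x + 200·x^3 + 192·x^5 + 64·x^7)·Dx^3 + (17 + 66·x^2 + 97·x^4 + 64·x^6 + 16·x^8)·Dx^4  (order 4).
h: a_k = 0, 0, -16, 0, 48, 0, -464/9, 0, 176/5, 0, …
ICs: h(0) = 0, h′(0) = 0, h′′(0) = -32, h′′′(0) = 0.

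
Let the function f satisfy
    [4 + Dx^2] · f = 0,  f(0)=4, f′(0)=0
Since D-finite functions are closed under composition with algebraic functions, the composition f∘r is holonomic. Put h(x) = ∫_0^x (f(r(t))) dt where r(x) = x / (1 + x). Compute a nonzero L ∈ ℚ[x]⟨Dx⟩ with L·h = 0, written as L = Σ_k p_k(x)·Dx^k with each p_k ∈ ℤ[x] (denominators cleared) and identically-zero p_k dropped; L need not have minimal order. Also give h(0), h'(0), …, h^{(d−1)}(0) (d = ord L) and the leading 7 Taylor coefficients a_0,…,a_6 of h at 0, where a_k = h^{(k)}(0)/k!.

f: a_k = 4, 0, -8, 0, 8/3, 0, -16/45, …
f∘r: x↦r, Dx↦Dx/r' in L_f ⇒ L₀.
h=∫₀ˣh₀: take L = L₀·Dx.
L = 4·Dx + (2 + 6·x + 6·x^2 + 2·x^3)·Dx^2 + (1 + 4·x + 6·x^2 + 4·x^3 + x^4)·Dx^3  (order 3).
h: a_k = 0, 4, 0, -8/3, 4, -64/15, 32/9, …
ICs: h(0) = 0, h′(0) = 4, h′′(0) = 0.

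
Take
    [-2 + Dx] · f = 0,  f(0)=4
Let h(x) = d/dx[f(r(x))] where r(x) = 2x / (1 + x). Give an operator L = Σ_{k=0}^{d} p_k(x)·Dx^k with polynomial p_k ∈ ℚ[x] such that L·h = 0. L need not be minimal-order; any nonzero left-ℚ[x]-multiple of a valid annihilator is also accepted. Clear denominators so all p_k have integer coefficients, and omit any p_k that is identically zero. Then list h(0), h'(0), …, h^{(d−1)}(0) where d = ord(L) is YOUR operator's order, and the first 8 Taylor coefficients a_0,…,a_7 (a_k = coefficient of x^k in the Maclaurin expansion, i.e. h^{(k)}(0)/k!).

f: a_k = 4, 8, 8, 16/3, 8/3, 16/15, 16/45, 32/315, …
f∘r: x↦r, Dx↦Dx/r' in L_f ⇒ L₀.
h=h₀': d/dx-closure on L₀ ⇒ L.
L = (2 - 2·x) + (-1 - 2·x - x^2)·Dx  (order 1).
h: a_k = 16, 32, -16, -64/3, 112/3, -352/15, -272/45, 10112/315, …
ICs: h(0) = 16.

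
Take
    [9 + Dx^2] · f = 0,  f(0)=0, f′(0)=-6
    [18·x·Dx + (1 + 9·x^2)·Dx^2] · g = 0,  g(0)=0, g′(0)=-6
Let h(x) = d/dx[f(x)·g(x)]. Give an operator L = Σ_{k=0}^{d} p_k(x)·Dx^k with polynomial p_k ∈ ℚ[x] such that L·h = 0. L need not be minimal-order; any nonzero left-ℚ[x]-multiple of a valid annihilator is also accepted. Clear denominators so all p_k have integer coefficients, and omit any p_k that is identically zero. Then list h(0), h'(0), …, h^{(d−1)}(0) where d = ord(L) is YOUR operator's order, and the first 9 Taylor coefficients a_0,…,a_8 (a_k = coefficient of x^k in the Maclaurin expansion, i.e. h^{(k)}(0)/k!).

L = (8910 + 214326·x^2 + 3024621·x^4 + 5668704·x^6 + 6377292·x^8 + 9565938·x^10 + 43046721·x^12) + (5508·x + 207036·x^3 + 1837080·x^5 + 4723920·x^7 + 10628820·x^9 + 19131876·x^11)·Dx + (1080 + 27540·x^2 + 389286·x^4 + 971028·x^6 + 1889568·x^8 + 4251528·x^10 + 9565938·x^12)·Dx^2 + (612·x + 23004·x^3 + 204120·x^5 + 524880·x^7 + 1180980·x^9 + 2125764·x^11)·Dx^3 + (10 + 414·x^2 + 5913·x^4 + 37908·x^6 + 131220·x^8 + 354294·x^10 + 531441·x^12)·Dx^4  (order 4).
h: a_k = 0, 72, 0, -648, 0, 4617, 0, -188082/5, 0, …
ICs: h(0) = 0, h′(0) = 72, h′′(0) = 0, h′′′(0) = -3888.

f: a_k = 0, -6, 0, 9, 0, -81/20, 0, 243/280, 0, …
g: a_k = 0, -6, 0, 18, 0, -486/5, 0, 4374/7, 0, …
h₀=f·g: eliminate ⇒ L₀, order ≤ 2·2.
Differentiate: ansatz ord ≤ ord L₀ ⇒ L.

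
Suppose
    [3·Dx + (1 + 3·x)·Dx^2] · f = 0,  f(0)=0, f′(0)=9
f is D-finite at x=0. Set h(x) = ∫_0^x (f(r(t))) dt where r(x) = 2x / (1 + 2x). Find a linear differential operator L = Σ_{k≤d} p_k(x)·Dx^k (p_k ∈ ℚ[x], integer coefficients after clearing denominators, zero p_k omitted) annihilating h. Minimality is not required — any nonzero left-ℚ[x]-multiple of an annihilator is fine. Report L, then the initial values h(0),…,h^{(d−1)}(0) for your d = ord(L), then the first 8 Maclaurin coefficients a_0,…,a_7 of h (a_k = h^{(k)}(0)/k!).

L = (10 + 32·x)·Dx^2 + (1 + 10·x + 16·x^2)·Dx^3  (order 3).
h: a_k = 0, 0, 9, -30, 126, -612, 16368/5, -18720, …
ICs: h(0) = 0, h′(0) = 0, h′′(0) = 18.

f: a_k = 0, 9, -27/2, 27, -243/4, 729/5, -729/2, 6561/7, …
h₀=f(r): pull back L_f along r ⇒ L₀.
h=∫₀ˣh₀: take L = L₀·Dx.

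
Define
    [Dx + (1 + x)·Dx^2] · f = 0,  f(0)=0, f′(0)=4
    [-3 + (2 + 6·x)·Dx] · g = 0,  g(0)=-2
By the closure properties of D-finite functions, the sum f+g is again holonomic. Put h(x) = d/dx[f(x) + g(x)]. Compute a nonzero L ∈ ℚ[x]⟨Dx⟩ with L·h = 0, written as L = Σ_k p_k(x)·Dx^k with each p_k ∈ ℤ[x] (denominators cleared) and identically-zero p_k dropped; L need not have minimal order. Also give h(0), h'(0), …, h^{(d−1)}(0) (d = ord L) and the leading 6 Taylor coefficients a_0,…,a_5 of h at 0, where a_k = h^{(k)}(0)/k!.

f: a_k = 0, 4, -2, 4/3, -1, 4/5, …
g: a_k = -2, -3, 9/4, -27/8, 405/64, -1701/128, …
Sum ⇒ L₀ = lclm(L_f,L_g) in ℚ(x)⟨Dx⟩.
Differentiate: ansatz ord ≤ ord L₀ ⇒ L.
L = (-15 + 9·x) + (-19 - 6·x + 45·x^2)·Dx + (-2 - 2·x + 18·x^2 + 18·x^3)·Dx^2  (order 2).
h: a_k = 1, 1/2, -49/8, 341/16, -7993/128, 44903/256, …
ICs: h(0) = 1, h′(0) = 1/2.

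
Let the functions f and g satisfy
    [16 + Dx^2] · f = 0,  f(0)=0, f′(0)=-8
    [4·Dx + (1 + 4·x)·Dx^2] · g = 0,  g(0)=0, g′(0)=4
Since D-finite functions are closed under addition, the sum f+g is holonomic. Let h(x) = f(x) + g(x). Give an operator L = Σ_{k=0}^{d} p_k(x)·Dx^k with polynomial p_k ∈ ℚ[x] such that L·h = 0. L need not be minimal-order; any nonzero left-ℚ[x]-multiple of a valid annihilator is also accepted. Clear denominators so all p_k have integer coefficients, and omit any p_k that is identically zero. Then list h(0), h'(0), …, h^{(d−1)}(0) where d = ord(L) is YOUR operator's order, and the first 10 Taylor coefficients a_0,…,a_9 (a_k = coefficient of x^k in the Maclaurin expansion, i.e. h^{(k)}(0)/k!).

L = (448 + 512·x + 1024·x^2)·Dx + (48 + 320·x + 768·x^2 + 1024·x^3)·Dx^2 + (28 + 32·x + 64·x^2)·Dx^3 + (3 + 20·x + 48·x^2 + 64·x^3)·Dx^4  (order 4).
h: a_k = 0, -4, -8, 128/3, -64, 2816/15, -2048/3, 739328/315, -8192, 82571264/2835, …
ICs: h(0) = 0, h′(0) = -4, h′′(0) = -16, h′′′(0) = 256.

f: a_k = 0, -8, 0, 64/3, 0, -256/15, 0, 2048/315, 0, -4096/2835, …
g: a_k = 0, 4, -8, 64/3, -64, 1024/5, -2048/3, 16384/7, -8192, 262144/9, …
Sum ⇒ L₀ = lclm(L_f,L_g) in ℚ(x)⟨Dx⟩.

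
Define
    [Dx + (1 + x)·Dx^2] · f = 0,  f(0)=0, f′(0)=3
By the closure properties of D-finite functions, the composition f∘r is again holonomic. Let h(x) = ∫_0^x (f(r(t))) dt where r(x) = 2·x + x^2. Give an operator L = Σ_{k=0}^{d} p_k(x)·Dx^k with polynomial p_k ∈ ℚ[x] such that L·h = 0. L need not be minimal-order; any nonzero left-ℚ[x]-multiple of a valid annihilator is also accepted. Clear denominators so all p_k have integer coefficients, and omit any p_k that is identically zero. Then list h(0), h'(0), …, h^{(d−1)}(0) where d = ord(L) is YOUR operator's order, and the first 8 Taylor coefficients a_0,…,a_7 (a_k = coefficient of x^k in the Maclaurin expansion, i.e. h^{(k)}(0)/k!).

f: a_k = 0, 3, -3/2, 1, -3/4, 3/5, -1/2, 3/7, …
L₀ from L_f via x↦r, Dx↦r'^{-1}Dx.
∫: right-multiply L₀ by Dx.
L = Dx^2 + (1 + x)·Dx^3  (order 3).
h: a_k = 0, 0, 3, -1, 1/2, -3/10, 1/5, -1/7, …
ICs: h(0) = 0, h′(0) = 0, h′′(0) = 6.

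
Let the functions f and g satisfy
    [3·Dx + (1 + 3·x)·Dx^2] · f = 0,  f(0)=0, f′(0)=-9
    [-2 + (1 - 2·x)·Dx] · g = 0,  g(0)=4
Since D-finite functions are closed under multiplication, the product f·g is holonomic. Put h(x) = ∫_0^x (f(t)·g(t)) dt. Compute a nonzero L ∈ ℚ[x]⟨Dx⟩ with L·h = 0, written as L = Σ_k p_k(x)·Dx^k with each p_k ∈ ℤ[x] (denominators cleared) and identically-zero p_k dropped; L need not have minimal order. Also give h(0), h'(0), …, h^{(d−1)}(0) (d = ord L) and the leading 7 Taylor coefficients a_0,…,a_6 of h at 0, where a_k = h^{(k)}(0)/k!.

L = 6·Dx + (1 + 18·x)·Dx^2 + (-1 - x + 6·x^2)·Dx^3  (order 3).
h: a_k = 0, 0, -18, -6, -36, -9, -561/5, …
ICs: h(0) = 0, h′(0) = 0, h′′(0) = -36.

f: a_k = 0, -9, 27/2, -27, 243/4, -729/5, 729/2, …
g: a_k = 4, 8, 16, 32, 64, 128, 256, …
Sym-product of L_f,L_g gives L₀ (≤ ord 2).
h=∫₀ˣh₀: take L = L₀·Dx.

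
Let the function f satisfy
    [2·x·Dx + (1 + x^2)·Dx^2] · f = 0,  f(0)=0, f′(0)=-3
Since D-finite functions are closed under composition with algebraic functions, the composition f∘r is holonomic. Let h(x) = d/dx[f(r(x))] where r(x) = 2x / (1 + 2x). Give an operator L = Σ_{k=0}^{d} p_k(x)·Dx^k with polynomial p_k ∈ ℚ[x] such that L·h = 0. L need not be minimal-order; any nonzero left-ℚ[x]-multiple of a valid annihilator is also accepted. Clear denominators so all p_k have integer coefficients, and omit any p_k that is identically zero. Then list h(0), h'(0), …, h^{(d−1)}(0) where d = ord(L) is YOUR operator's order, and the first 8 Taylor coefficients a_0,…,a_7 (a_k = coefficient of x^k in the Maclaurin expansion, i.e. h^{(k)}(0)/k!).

L = (4 + 16·x) + (1 + 4·x + 8·x^2)·Dx  (order 1).
h: a_k = -6, 24, -48, 0, 384, -1536, 3072, 0, …
ICs: h(0) = -6.

f: a_k = 0, -3, 0, 1, 0, -3/5, 0, 3/7, …
L₀ from L_f via x↦r, Dx↦r'^{-1}Dx.
h=h₀': d/dx-closure on L₀ ⇒ L.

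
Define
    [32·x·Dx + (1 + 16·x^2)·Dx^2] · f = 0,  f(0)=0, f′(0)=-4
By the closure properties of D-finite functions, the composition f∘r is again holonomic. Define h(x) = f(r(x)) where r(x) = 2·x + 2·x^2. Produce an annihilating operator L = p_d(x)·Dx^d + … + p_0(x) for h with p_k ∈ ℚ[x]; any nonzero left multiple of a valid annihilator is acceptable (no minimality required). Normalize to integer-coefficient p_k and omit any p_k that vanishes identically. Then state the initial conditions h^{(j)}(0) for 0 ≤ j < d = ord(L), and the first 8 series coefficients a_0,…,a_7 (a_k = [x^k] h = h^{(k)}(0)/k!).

f: a_k = 0, -4, 0, 64/3, 0, -1024/5, 0, 16384/7, …
L₀ from L_f via x↦r, Dx↦r'^{-1}Dx.
L = (-2 + 128·x + 512·x^2 + 768·x^3 + 384·x^4)·Dx + (1 + 2·x + 64·x^2 + 256·x^3 + 320·x^4 + 128·x^5)·Dx^2  (order 2).
h: a_k = 0, -8, -8, 512/3, 512, -30208/5, -97792/3, 1638400/7, …
ICs: h(0) = 0, h′(0) = -8.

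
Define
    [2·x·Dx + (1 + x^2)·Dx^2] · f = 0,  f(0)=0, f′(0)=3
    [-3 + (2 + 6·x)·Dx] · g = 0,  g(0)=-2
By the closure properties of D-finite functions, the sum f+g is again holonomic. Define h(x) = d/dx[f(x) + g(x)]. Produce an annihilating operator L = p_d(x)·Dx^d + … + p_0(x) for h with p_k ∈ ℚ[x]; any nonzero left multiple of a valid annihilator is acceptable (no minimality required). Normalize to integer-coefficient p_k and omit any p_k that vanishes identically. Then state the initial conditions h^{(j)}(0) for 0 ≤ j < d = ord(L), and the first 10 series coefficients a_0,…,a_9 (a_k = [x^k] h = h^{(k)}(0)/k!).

L = (-12 - 90·x + 36·x^2 + 54·x^3) + (-35 - 48·x - 102·x^2 + 144·x^3 + 189·x^4)·Dx + (-6 - 10·x + 36·x^2 + 44·x^3 + 42·x^4 + 54·x^5)·Dx^2  (order 2).
h: a_k = 0, 9/2, -105/8, 405/16, -8121/128, 45927/256, -508269/1024, 2814669/2048, -126561801/32768, 717740595/65536, …
ICs: h(0) = 0, h′(0) = 9/2.

f: a_k = 0, 3, 0, -1, 0, 3/5, 0, -3/7, 0, 1/3, …
g: a_k = -2, -3, 9/4, -27/8, 405/64, -1701/128, 15309/512, -72171/1024, 2814669/16384, -14073345/32768, …
Sum ⇒ L₀ = lclm(L_f,L_g) in ℚ(x)⟨Dx⟩.
h₀' ⇒ L via d/dx closure of L₀.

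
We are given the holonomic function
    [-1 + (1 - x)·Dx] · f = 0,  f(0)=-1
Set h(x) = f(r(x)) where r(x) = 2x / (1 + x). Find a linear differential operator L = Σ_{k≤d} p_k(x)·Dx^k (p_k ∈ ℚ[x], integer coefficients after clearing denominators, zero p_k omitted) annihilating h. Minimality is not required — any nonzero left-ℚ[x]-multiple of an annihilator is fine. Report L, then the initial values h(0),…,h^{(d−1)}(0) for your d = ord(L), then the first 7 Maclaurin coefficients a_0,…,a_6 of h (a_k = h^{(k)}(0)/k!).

L = 2 + (-1 + x^2)·Dx  (order 1).
h: a_k = -1, -2, -2, -2, -2, -2, -2, …
ICs: h(0) = -1.

f: a_k = -1, -1, -1, -1, -1, -1, -1, …
Substitute x→r, Dx→(1/r')Dx; clear ⇒ L₀.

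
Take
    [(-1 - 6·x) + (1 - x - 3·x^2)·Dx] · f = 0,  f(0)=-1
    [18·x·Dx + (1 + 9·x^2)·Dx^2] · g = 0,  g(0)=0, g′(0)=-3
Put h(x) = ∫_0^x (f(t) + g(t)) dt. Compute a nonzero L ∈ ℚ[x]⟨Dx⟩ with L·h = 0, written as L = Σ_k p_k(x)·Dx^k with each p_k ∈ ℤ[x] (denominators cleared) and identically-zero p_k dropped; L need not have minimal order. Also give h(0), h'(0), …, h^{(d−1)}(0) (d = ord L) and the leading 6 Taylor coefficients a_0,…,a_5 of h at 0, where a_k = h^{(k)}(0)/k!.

L = (-72 + 288·x + 4428·x^2 + 9720·x^3 + 33534·x^4 + 13122·x^6)·Dx^2 + (30 + 180·x + 144·x^2 + 1728·x^3 + 9153·x^4 + 23814·x^5 + 2187·x^6 + 13122·x^7)·Dx^3 + (-4 - 14·x - 114·x^2 + 36·x^3 - 459·x^4 + 1539·x^5 + 2430·x^6 + 729·x^7 + 2187·x^8)·Dx^4  (order 4).
h: a_k = 0, -1, -2, -4/3, 1/2, -19/5, …
ICs: h(0) = 0, h′(0) = -1, h′′(0) = -4, h′′′(0) = -8.

f: a_k = -1, -1, -4, -7, -19, -40, …
g: a_k = 0, -3, 0, 9, 0, -243/5, …
Sum ⇒ L₀ = lclm(L_f,L_g) in ℚ(x)⟨Dx⟩.
∫: right-multiply L₀ by Dx.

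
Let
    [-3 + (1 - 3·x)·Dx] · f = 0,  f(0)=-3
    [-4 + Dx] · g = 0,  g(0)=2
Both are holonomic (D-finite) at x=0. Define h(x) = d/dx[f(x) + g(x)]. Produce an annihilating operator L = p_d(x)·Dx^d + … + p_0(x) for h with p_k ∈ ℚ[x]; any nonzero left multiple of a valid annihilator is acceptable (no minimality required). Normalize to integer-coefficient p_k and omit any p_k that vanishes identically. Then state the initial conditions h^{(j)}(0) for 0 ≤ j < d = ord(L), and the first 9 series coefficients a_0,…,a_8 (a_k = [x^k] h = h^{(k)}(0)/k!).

f: a_k = -3, -9, -27, -81, -243, -729, -2187, -6561, -19683, …
g: a_k = 2, 8, 16, 64/3, 64/3, 256/15, 512/45, 2048/315, 1024/315, …
L₀ := lclm(L_f,L_g); ord L₀ ≤ 1+1.
Differentiate: ansatz ord ≤ ord L₀ ⇒ L.
L = (60 + 144·x) + (-19 - 48·x + 72·x^2)·Dx + (1 + 3·x - 18·x^2)·Dx^2  (order 2).
h: a_k = -1, -22, -179, -2660/3, -10679/3, -195806/15, -2064667/45, -49592968/315, -167399819/315, …
ICs: h(0) = -1, h′(0) = -22.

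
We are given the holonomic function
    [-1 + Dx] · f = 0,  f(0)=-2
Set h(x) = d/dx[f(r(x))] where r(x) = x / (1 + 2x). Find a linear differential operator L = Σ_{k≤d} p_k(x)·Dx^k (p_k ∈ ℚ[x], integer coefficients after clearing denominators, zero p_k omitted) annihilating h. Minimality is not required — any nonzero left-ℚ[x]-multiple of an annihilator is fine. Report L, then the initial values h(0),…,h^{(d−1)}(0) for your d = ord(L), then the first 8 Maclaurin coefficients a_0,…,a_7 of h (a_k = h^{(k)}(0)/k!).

f: a_k = -2, -2, -1, -1/3, -1/12, -1/60, -1/360, -1/2520, …
L₀ from L_f via x↦r, Dx↦r'^{-1}Dx.
h=h₀': d/dx-closure on L₀ ⇒ L.
L = (-3 - 8·x) + (-1 - 4·x - 4·x^2)·Dx  (order 1).
h: a_k = -2, 6, -13, 71/3, -147/4, 2699/60, -9157/360, -68731/840, …
ICs: h(0) = -2.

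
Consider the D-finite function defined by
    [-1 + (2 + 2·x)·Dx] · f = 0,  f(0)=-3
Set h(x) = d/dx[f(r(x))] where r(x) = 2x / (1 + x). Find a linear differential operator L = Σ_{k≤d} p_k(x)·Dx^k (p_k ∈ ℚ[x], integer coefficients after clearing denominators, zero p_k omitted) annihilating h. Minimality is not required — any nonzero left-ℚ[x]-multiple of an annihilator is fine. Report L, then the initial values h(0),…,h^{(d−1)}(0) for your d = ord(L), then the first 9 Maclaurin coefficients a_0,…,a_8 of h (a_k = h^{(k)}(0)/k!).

f: a_k = -3, -3/2, 3/8, -3/16, 15/128, -21/256, 63/1024, -99/2048, 1287/32768, …
h₀=f(r): pull back L_f along r ⇒ L₀.
h₀' ⇒ L via d/dx closure of L₀.
L = (-3 - 6·x) + (-1 - 4·x - 3·x^2)·Dx  (order 1).
h: a_k = -3, 9, -45/2, 111/2, -1125/8, 2943/8, -15813/16, 43335/16, -963873/128, …
ICs: h(0) = -3.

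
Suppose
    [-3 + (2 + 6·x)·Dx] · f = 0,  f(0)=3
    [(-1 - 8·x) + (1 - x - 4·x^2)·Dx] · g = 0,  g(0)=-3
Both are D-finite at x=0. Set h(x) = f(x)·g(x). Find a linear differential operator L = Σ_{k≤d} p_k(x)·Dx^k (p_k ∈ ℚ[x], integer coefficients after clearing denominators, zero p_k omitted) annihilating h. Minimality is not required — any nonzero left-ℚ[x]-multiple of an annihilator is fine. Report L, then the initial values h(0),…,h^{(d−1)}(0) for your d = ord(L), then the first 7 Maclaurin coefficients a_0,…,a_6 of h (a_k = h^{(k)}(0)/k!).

L = (5 + 19·x + 36·x^2) + (-2 - 4·x + 14·x^2 + 24·x^3)·Dx  (order 1).
h: a_k = -9, -45/2, -387/8, -2457/16, -40779/128, -254115/256, -2183607/1024, …
ICs: h(0) = -9.

f: a_k = 3, 9/2, -27/8, 81/16, -1215/128, 5103/256, -45927/1024, …
g: a_k = -3, -3, -15, -27, -87, -195, -543, …
Product ⇒ symmetric product L₀, ord ≤ 1.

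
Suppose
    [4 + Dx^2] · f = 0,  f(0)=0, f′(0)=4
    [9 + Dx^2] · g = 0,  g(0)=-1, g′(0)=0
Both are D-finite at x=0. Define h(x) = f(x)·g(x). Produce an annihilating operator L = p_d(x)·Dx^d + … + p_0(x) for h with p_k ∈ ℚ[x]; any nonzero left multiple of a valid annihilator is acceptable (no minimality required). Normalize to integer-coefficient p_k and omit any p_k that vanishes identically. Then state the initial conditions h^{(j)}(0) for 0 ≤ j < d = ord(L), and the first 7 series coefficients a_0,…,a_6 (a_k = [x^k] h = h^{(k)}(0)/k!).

f: a_k = 0, 4, 0, -8/3, 0, 8/15, 0, …
g: a_k = -1, 0, 9/2, 0, -27/8, 0, 81/80, …
h₀=f·g: eliminate ⇒ L₀, order ≤ 2·2.
L = 25 + 26·Dx^2 + Dx^4  (order 4).
h: a_k = 0, -4, 0, 62/3, 0, -781/30, 0, …
ICs: h(0) = 0, h′(0) = -4, h′′(0) = 0, h′′′(0) = 124.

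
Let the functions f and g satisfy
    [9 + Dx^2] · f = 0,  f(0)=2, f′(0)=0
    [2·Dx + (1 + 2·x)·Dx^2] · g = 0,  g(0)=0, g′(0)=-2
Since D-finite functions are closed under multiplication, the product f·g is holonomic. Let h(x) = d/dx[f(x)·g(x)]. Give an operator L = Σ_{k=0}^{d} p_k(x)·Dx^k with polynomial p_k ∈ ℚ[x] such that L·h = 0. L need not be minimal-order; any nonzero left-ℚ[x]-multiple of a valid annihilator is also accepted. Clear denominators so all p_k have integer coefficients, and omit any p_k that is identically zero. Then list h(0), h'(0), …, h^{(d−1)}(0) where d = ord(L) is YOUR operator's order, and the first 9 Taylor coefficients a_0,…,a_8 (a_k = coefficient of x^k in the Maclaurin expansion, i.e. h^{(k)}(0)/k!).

f: a_k = 2, 0, -9, 0, 27/4, 0, -81/40, 0, 729/2240, …
g: a_k = 0, -2, 2, -8/3, 4, -32/5, 32/3, -128/7, 32, …
L₀ := L_f ⊗_s L_g (sym. prod.), ord ≤ 4.
h₀' ⇒ L via d/dx closure of L₀.
L = (-1890 - 5103·x + 24057·x^2 + 163296·x^3 + 344088·x^4 + 314928·x^5 + 104976·x^6) + (-297 + 1998·x + 19440·x^2 + 51840·x^3 + 58320·x^4 + 23328·x^5)·Dx + (-147 + 738·x + 11106·x^2 + 44064·x^3 + 80352·x^4 + 69984·x^5 + 23328·x^6)·Dx^2 + (-33 + 222·x + 2160·x^2 + 5760·x^3 + 6480·x^4 + 2592·x^5)·Dx^3 + (7 + 145·x + 937·x^2 + 2880·x^3 + 4680·x^4 + 3888·x^5 + 1296·x^6)·Dx^4  (order 4).
h: a_k = -4, 8, 38, -40, -23/2, -7, 991/20, -362/5, 24883/224, …
ICs: h(0) = -4, h′(0) = 8, h′′(0) = 76, h′′′(0) = -240.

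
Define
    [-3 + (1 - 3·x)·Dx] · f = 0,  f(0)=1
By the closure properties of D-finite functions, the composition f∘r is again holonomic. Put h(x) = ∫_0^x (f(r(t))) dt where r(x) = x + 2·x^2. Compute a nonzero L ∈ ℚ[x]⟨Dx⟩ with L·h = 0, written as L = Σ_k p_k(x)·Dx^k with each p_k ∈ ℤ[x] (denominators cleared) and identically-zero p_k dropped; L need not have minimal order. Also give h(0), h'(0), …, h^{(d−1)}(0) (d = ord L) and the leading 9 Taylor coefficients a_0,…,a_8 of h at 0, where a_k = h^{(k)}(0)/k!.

L = (3 + 12·x)·Dx + (-1 + 3·x + 6·x^2)·Dx^2  (order 2).
h: a_k = 0, 1, 3/2, 5, 63/4, 279/5, 405/2, 5319/7, 23247/8, …
ICs: h(0) = 0, h′(0) = 1.

f: a_k = 1, 3, 9, 27, 81, 243, 729, 2187, 6561, …
h₀=f(r): pull back L_f along r ⇒ L₀.
h=∫₀ˣh₀: take L = L₀·Dx.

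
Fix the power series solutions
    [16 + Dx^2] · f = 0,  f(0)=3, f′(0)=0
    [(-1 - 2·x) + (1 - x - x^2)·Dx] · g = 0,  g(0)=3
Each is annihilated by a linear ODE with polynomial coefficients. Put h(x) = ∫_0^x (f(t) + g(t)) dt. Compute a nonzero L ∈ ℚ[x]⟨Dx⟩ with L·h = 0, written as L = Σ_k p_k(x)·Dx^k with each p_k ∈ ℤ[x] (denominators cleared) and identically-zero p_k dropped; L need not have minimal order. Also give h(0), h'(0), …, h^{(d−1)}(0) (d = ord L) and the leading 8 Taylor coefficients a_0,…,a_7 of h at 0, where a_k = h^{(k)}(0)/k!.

L = (-272 - 384·x + 352·x^2 - 192·x^3 - 640·x^4 - 256·x^5)·Dx + (160 - 368·x - 32·x^2 + 544·x^3 - 48·x^4 - 384·x^5 - 128·x^6)·Dx^2 + (-17 - 24·x + 22·x^2 - 12·x^3 - 40·x^4 - 16·x^5)·Dx^3 + (10 - 23·x - 2·x^2 + 34·x^3 - 3·x^4 - 24·x^5 - 8·x^6)·Dx^4  (order 4).
h: a_k = 0, 6, 3/2, -6, 9/4, 47/5, 4, 47/15, …
ICs: h(0) = 0, h′(0) = 6, h′′(0) = 3, h′′′(0) = -36.

f: a_k = 3, 0, -24, 0, 32, 0, -256/15, 0, …
g: a_k = 3, 3, 6, 9, 15, 24, 39, 63, …
Weyl lclm of L_f,L_g ⇒ L₀ (ord ≤ 3).
∫: right-multiply L₀ by Dx.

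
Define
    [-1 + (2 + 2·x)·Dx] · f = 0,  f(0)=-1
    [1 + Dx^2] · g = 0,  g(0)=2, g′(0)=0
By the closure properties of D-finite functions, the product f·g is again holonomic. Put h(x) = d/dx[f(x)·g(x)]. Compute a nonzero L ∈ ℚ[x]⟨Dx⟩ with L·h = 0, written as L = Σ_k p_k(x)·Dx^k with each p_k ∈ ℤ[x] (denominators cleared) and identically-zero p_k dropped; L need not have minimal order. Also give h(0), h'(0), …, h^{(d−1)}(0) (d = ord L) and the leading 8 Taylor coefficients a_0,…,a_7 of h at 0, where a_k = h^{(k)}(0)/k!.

f: a_k = -1, -1/2, 1/8, -1/16, 5/128, -7/256, 21/1024, -33/2048, …
g: a_k = 2, 0, -1, 0, 1/12, 0, -1/360, 0, …
Sym-product of L_f,L_g gives L₀ (≤ ord 2).
h=h₀': d/dx-closure on L₀ ⇒ L.
L = (53 + 144·x + 136·x^2 + 64·x^3 + 16·x^4) + (-4 - 36·x - 48·x^2 - 16·x^3)·Dx + (28 + 88·x + 108·x^2 + 64·x^3 + 16·x^4)·Dx^2  (order 2).
h: a_k = -1, 5/2, 9/8, -25/48, -65/384, 349/3840, -2807/46080, 44047/645120, …
ICs: h(0) = -1, h′(0) = 5/2.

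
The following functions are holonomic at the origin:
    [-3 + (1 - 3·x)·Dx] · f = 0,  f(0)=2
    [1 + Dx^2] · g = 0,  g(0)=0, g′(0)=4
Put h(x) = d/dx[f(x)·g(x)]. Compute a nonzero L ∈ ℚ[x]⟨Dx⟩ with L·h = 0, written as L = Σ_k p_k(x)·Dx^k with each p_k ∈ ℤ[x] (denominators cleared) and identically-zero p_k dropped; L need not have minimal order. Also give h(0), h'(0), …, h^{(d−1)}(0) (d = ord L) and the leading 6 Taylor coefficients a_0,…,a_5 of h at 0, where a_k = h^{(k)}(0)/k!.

L = (-17 - 6·x + 9·x^2) + (-6 + 18·x)·Dx + (1 - 6·x + 9·x^2)·Dx^2  (order 2).
h: a_k = 8, 48, 212, 848, 9541/3, 57246/5, …
ICs: h(0) = 8, h′(0) = 48.

f: a_k = 2, 6, 18, 54, 162, 486, …
g: a_k = 0, 4, 0, -2/3, 0, 1/30, …
f·g: L₀ = L_f ⊗_s L_g, ord ≤ 1·2.
h=h₀': d/dx-closure on L₀ ⇒ L.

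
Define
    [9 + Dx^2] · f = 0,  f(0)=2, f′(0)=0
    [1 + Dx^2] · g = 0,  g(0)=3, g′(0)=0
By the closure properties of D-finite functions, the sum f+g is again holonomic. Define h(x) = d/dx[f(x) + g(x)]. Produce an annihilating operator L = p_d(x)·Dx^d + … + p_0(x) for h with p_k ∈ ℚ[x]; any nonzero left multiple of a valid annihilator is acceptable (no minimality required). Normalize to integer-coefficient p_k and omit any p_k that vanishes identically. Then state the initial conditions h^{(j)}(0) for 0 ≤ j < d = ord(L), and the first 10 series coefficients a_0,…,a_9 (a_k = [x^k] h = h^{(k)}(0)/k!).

L = 9 + 10·Dx^2 + Dx^4  (order 4).
h: a_k = 0, -21, 0, 55/2, 0, -487/40, 0, 125/48, 0, -39367/120960, …
ICs: h(0) = 0, h′(0) = -21, h′′(0) = 0, h′′′(0) = 165.

f: a_k = 2, 0, -9, 0, 27/4, 0, -81/40, 0, 729/2240, 0, …
g: a_k = 3, 0, -3/2, 0, 1/8, 0, -1/240, 0, 1/13440, 0, …
Sum ⇒ L₀ = lclm(L_f,L_g) in ℚ(x)⟨Dx⟩.
Derive L from L₀ (diff closure).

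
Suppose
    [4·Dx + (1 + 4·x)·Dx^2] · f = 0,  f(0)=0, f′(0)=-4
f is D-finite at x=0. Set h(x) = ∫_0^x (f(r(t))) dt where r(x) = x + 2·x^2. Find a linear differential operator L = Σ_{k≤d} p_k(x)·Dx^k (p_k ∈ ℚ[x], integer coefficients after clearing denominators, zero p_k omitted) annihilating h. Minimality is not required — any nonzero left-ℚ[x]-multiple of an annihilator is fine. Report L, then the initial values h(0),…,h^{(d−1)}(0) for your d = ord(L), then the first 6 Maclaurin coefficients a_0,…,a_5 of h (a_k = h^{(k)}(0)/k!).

f: a_k = 0, -4, 8, -64/3, 64, -1024/5, …
h₀=f(r): pull back L_f along r ⇒ L₀.
h=∫h₀ ⇒ L = L₀·Dx.
L = (16·x + 32·x^2)·Dx^2 + (1 + 8·x + 24·x^2 + 32·x^3)·Dx^3  (order 3).
h: a_k = 0, 0, -2, 0, 8/3, -32/5, …
ICs: h(0) = 0, h′(0) = 0, h′′(0) = -4.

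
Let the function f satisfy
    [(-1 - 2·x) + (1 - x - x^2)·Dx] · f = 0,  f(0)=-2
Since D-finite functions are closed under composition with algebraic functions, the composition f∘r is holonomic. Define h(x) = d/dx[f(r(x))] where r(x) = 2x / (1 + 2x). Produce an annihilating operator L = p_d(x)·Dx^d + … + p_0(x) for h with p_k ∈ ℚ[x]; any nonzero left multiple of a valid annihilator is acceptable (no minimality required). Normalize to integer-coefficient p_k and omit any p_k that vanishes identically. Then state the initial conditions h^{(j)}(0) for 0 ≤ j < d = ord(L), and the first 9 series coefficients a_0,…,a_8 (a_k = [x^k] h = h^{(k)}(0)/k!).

L = (4 + 24·x + 96·x^2 + 96·x^3) + (-1 - 10·x - 24·x^2 + 8·x^3 + 48·x^4)·Dx  (order 1).
h: a_k = -4, -16, 0, -128, 320, -1536, 5376, -20480, 73728, …
ICs: h(0) = -4.

f: a_k = -2, -2, -4, -6, -10, -16, -26, -42, -68, …
h₀=f(r): pull back L_f along r ⇒ L₀.
Derive L from L₀ (diff closure).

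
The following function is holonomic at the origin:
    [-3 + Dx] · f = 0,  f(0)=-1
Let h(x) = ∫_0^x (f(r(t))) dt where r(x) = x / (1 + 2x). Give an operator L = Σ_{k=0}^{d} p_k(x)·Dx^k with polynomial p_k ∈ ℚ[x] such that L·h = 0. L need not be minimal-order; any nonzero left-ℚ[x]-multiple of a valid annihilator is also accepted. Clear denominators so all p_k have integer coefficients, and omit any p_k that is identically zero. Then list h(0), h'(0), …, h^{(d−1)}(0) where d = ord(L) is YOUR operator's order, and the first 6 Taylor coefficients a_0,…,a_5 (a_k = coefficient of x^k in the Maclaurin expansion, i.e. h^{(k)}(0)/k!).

f: a_k = -1, -3, -9/2, -9/2, -27/8, -81/40, …
f∘r: x↦r, Dx↦Dx/r' in L_f ⇒ L₀.
∫: right-multiply L₀ by Dx.
L = -3·Dx + (1 + 4·x + 4·x^2)·Dx^2  (order 2).
h: a_k = 0, -1, -3/2, 1/2, 3/8, -51/40, …
ICs: h(0) = 0, h′(0) = -1.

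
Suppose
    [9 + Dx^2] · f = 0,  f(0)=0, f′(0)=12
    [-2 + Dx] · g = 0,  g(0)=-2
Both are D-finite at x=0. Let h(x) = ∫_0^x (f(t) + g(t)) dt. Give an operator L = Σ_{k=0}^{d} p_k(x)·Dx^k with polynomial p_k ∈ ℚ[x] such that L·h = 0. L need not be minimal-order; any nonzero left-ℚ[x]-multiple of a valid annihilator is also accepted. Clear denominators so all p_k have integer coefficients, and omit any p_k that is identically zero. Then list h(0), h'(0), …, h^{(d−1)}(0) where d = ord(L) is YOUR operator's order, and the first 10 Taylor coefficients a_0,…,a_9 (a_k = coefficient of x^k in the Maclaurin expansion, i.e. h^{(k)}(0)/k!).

f: a_k = 0, 12, 0, -18, 0, 81/10, 0, -243/140, 0, 243/1120, …
g: a_k = -2, -4, -4, -8/3, -4/3, -8/15, -8/45, -16/315, -4/315, -8/2835, …
Sum ⇒ L₀ = lclm(L_f,L_g) in ℚ(x)⟨Dx⟩.
h=∫h₀ ⇒ L = L₀·Dx.
L = -18·Dx + 9·Dx^2 - 2·Dx^3 + Dx^4  (order 4).
h: a_k = 0, -2, 4, -4/3, -31/6, -4/15, 227/180, -8/315, -2251/10080, -4/2835, …
ICs: h(0) = 0, h′(0) = -2, h′′(0) = 8, h′′′(0) = -8.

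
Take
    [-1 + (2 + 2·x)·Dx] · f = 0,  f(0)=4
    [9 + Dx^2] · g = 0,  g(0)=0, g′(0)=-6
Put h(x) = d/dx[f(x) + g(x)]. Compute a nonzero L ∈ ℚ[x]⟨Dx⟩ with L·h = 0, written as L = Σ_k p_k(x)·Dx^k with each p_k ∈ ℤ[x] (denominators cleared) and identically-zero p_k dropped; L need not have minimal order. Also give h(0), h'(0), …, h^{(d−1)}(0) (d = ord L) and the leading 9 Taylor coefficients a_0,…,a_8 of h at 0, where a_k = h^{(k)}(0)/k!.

f: a_k = 4, 2, -1/2, 1/4, -5/32, 7/64, -21/256, 33/512, -429/8192, …
g: a_k = 0, -6, 0, 9, 0, -81/20, 0, 243/280, 0, …
L₀ := lclm(L_f,L_g); ord L₀ ≤ 1+2.
h=h₀': d/dx-closure on L₀ ⇒ L.
L = (-153 - 216·x - 108·x^2) + (-234 - 666·x - 648·x^2 - 216·x^3)·Dx + (-17 - 24·x - 12·x^2)·Dx^2 + (-26 - 74·x - 72·x^2 - 24·x^3)·Dx^3  (order 3).
h: a_k = -4, -1, 111/4, -5/8, -1261/64, -63/128, 16707/2560, -429/1024, -334647/573440, …
ICs: h(0) = -4, h′(0) = -1, h′′(0) = 111/2.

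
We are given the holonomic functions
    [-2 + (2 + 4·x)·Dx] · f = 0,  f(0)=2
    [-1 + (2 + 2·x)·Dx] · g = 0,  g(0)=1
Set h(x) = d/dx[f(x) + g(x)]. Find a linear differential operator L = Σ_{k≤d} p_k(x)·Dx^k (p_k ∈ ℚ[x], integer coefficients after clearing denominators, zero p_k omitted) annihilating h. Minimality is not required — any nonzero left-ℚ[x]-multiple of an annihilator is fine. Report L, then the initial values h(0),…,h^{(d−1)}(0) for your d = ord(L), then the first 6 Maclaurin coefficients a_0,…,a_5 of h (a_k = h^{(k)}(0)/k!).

f: a_k = 2, 2, -1, 1, -5/4, 7/4, …
g: a_k = 1, 1/2, -1/8, 1/16, -5/128, 7/256, …
h₀=f+g: left-lcm gives L₀, ord ≤ 2.
Differentiate: ansatz ord ≤ ord L₀ ⇒ L.
L = -3 + (-9 - 12·x)·Dx + (-2 - 6·x - 4·x^2)·Dx^2  (order 2).
h: a_k = 5/2, -9/4, 51/16, -165/32, 2275/256, -8127/512, …
ICs: h(0) = 5/2, h′(0) = -9/4.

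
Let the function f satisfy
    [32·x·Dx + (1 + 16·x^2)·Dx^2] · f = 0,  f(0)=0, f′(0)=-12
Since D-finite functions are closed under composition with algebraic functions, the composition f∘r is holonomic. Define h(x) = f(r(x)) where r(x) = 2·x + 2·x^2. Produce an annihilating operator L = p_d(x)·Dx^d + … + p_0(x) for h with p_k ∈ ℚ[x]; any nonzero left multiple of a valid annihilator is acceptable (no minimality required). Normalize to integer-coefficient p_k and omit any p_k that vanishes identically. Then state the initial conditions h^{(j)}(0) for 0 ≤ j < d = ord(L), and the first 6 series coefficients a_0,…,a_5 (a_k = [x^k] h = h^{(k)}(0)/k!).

f: a_k = 0, -12, 0, 64, 0, -3072/5, …
Change of var in L_f (x↦r) gives L₀.
L = (-2 + 128·x + 512·x^2 + 768·x^3 + 384·x^4)·Dx + (1 + 2·x + 64·x^2 + 256·x^3 + 320·x^4 + 128·x^5)·Dx^2  (order 2).
h: a_k = 0, -24, -24, 512, 1536, -90624/5, …
ICs: h(0) = 0, h′(0) = -24.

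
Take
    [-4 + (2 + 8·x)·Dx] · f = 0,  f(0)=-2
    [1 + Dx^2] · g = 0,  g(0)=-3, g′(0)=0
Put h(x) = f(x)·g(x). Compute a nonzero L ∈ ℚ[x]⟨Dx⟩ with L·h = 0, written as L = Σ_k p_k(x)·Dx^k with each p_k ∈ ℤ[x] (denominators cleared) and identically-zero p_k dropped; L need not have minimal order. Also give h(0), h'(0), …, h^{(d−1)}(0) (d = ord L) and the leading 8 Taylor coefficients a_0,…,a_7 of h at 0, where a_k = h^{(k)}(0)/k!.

f: a_k = -2, -4, 4, -8, 20, -56, 168, -528, …
g: a_k = -3, 0, 3/2, 0, -1/8, 0, 1/240, 0, …
f·g: L₀ = L_f ⊗_s L_g, ord ≤ 1·2.
L = (13 + 8·x + 16·x^2) + (-4 - 16·x)·Dx + (1 + 8·x + 16·x^2)·Dx^2  (order 2).
h: a_k = 6, 12, -15, 18, -215/4, 313/2, -56941/120, 90059/60, …
ICs: h(0) = 6, h′(0) = 12.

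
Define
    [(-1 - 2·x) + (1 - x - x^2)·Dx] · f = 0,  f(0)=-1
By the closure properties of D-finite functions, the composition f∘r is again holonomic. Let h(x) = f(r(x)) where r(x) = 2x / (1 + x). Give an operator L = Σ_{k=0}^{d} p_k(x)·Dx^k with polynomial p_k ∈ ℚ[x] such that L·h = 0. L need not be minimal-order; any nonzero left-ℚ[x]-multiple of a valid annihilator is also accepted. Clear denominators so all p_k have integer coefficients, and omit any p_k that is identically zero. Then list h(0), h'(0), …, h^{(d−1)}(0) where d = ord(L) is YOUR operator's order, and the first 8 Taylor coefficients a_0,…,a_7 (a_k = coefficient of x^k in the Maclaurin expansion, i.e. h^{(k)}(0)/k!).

f: a_k = -1, -1, -2, -3, -5, -8, -13, -21, …
L₀ from L_f via x↦r, Dx↦r'^{-1}Dx.
L = (2 + 10·x) + (-1 - x + 5·x^2 + 5·x^3)·Dx  (order 1).
h: a_k = -1, -2, -6, -10, -30, -50, -150, -250, …
ICs: h(0) = -1.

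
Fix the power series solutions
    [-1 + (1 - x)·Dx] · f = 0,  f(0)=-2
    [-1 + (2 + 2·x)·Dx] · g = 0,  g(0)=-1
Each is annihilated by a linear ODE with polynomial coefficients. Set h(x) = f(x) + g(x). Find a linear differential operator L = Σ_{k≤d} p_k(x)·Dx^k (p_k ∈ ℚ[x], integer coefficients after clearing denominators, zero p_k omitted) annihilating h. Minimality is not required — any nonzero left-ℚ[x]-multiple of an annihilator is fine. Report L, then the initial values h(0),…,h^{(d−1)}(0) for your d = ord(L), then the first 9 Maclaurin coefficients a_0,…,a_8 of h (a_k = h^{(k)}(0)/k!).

L = (-5 - 3·x) + (9 + 14·x + 9·x^2)·Dx + (-2 - 6·x + 2·x^2 + 6·x^3)·Dx^2  (order 2).
h: a_k = -3, -5/2, -15/8, -33/16, -251/128, -519/256, -2027/1024, -4129/2048, -65107/32768, …
ICs: h(0) = -3, h′(0) = -5/2.

f: a_k = -2, -2, -2, -2, -2, -2, -2, -2, -2, …
g: a_k = -1, -1/2, 1/8, -1/16, 5/128, -7/256, 21/1024, -33/2048, 429/32768, …
Sum ⇒ L₀ = lclm(L_f,L_g) in ℚ(x)⟨Dx⟩.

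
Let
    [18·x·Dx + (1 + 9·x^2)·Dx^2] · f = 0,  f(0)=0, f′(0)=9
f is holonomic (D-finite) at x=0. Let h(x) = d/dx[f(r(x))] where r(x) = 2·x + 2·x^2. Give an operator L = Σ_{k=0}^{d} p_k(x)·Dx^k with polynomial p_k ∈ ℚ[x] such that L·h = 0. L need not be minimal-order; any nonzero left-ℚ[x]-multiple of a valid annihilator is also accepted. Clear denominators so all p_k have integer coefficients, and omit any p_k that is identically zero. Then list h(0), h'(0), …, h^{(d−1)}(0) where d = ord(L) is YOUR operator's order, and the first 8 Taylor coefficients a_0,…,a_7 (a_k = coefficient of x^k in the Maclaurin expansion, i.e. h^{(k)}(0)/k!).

f: a_k = 0, 9, 0, -27, 0, 729/5, 0, -6561/7, …
L₀ from L_f via x↦r, Dx↦r'^{-1}Dx.
h=h₀': d/dx-closure on L₀ ⇒ L.
L = (-2 + 72·x + 288·x^2 + 432·x^3 + 216·x^4) + (1 + 2·x + 36·x^2 + 144·x^3 + 180·x^4 + 72·x^5)·Dx  (order 1).
h: a_k = 18, 36, -648, -2592, 20088, 138672, -513216, -6345216, …
ICs: h(0) = 18.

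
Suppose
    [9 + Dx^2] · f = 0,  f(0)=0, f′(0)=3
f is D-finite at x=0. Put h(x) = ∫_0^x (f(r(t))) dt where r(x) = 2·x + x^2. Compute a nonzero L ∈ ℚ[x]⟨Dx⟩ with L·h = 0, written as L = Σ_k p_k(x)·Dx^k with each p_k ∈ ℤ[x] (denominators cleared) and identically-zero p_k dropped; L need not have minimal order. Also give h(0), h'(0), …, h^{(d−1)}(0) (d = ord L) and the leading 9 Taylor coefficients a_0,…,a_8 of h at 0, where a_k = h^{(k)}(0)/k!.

L = (36 + 108·x + 108·x^2 + 36·x^3)·Dx - Dx^2 + (1 + x)·Dx^3  (order 3).
h: a_k = 0, 0, 3, 1, -9, -54/5, 63/10, 45/2, 1863/140, …
ICs: h(0) = 0, h′(0) = 0, h′′(0) = 6.

f: a_k = 0, 3, 0, -9/2, 0, 81/40, 0, -243/560, 0, …
Substitute x→r, Dx→(1/r')Dx; clear ⇒ L₀.
Integrate: L := L₀·Dx.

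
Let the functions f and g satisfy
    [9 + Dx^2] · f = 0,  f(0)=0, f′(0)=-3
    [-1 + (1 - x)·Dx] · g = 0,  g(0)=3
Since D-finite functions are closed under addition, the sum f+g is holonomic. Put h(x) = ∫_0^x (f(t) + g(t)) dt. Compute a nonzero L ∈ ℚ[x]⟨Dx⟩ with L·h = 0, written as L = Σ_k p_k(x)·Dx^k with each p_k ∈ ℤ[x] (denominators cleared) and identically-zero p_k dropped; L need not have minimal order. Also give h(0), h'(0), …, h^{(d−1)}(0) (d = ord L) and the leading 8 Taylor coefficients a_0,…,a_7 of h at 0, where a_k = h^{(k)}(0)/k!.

f: a_k = 0, -3, 0, 9/2, 0, -81/40, 0, 243/560, …
g: a_k = 3, 3, 3, 3, 3, 3, 3, 3, …
Sum ⇒ L₀ = lclm(L_f,L_g) in ℚ(x)⟨Dx⟩.
Integrate: L := L₀·Dx.
L = (-135 + 162·x - 81·x^2)·Dx + (99 - 261·x + 243·x^2 - 81·x^3)·Dx^2 + (-15 + 18·x - 9·x^2)·Dx^3 + (11 - 29·x + 27·x^2 - 9·x^3)·Dx^4  (order 4).
h: a_k = 0, 3, 0, 1, 15/8, 3/5, 13/80, 3/7, …
ICs: h(0) = 0, h′(0) = 3, h′′(0) = 0, h′′′(0) = 6.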